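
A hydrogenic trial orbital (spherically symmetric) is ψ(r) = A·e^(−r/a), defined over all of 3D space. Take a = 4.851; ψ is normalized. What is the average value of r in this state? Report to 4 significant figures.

⟨r⟩ ≈ 7.277

⟨r⟩ = ∫ r |ψ|² 4πr² dr over the full domain.
Using ∫₀^∞ rⁿ e^(−αr) dr = n!/αⁿ⁺¹, the ratio of the moment integral to the normalization integral gives ⟨r⟩ = 3·a/2.
Putting a = 4.851 gives 7.2765.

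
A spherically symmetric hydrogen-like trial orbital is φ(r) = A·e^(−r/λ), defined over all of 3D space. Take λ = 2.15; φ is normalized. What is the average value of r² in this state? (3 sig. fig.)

By definition ⟨r²⟩ = ∫ r^2 |φ(r)|² 4πr² dr.
Since the A² factors cancel between numerator and denominator, ⟨r²⟩ = 3·λ^2.
With λ = 2.15, ⟨r^2⟩ = 13.87.

⟨r^2⟩ ≈ 13.9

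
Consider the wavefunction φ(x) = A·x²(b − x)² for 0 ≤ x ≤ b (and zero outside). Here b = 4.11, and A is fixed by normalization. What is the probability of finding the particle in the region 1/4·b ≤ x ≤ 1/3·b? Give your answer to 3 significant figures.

P ≈ 0.0959

P = ∫_{1/4·b}^{1/3·b} |φ(x)|² dx.
With A² fixed by ∫|φ|² = 1, i.e. A² = (b^9/630)^(−1), substitute and integrate.
Substituting u = x/b, A² and the length scale cancel in the ratio: P = ∫_{1/4}^{1/3} u^4·(1 - u)^4 du / ∫_{0}^{1} u^4·(1 - u)^4 du.
An antiderivative of u^4·(1 - u)^4 is u^5·(70·u^4 - 315·u^3 + 540·u^2 - 420·u + 126)/630; evaluating from 1/4 to 1/3 gives ≈ 0.00015225, while the full integral is 1/630.
Evaluating gives P = 0.09592.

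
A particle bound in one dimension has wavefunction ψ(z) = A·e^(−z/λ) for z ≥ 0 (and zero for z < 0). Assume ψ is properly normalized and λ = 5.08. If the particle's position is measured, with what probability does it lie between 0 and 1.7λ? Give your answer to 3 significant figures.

P ≈ 0.967

|ψ|² is the probability density, so P = ∫_{0}^{1.7λ} |ψ|² dz.
The normalization integral ∫|ψ|²dz over the whole domain equals λ/2·A², and A² cancels in the ratio.
Let u = z/λ; then A² and the length scale cancel, so P = ∫_{0}^{1.7} e^(-2·u) du ÷ ∫_{0}^{∞} e^(-2·u) du.
An antiderivative of e^(-2·u) is -e^(-2·u)/2; evaluating from 0 to 1.7 gives 1/2 - e^(-17/5)/2, while the full integral is 1/2.
Evaluating gives P = 0.9666.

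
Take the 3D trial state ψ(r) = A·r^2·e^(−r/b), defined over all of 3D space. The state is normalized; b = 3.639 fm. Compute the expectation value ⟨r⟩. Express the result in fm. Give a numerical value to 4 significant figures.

By definition ⟨r⟩ = ∫ r |ψ(r)|² 4πr² dr.
With ∫₀^∞ r^7 e^(−αr) dr = 7!/α^8, evaluating both integrals, ⟨r⟩ = 7·b/2.
With b = 3.639, ⟨r⟩ = 12.737.

⟨r⟩ ≈ 12.74 fm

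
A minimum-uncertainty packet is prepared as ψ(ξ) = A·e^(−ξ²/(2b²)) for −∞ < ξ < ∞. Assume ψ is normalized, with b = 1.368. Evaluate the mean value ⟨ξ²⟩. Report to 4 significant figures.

⟨ξ²⟩ = ∫ ξ^2 |ψ|² dξ over the full domain.
Since the A² factors cancel between numerator and denominator, ⟨ξ²⟩ = b^2/2.
With b = 1.368, ⟨ξ^2⟩ = 0.93571.

⟨ξ^2⟩ ≈ 0.9357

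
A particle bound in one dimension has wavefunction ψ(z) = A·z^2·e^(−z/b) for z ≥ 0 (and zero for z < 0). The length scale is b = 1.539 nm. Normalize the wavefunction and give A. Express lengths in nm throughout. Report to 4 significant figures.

Require ∫ |ψ|² dz = 1 over the whole domain.
The integral (without the A² prefactor) comes out to 3·b^5/4.
So A² = (3·b^5/4)^(−1).
Plugging in b = 1.539 yields A = 0.39298.

A ≈ 0.3930 nm^(-5/2)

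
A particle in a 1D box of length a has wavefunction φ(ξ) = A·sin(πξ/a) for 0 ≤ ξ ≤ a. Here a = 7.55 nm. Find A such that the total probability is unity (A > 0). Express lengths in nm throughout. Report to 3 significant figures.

A ≈ 0.515 nm^(-1/2)

Require ∫ |φ|² dξ = 1 over the whole domain.
With ∫₀^a sin²(nπξ/a) dξ = a/2, with φ = A·sin(πξ/a), the integral evaluates to A²·[a/2].
With a = 7.55: A² = 0.2649 and A = 0.5147.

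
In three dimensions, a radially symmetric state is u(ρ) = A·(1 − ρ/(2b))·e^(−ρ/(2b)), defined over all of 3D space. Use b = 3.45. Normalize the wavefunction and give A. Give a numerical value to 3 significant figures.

Normalization requires ∫|u|² 4πρ² dρ = 1, integrated from 0 to ∞.
Recall ∫₀^∞ ρ^m e^(−ρ/β) dρ = m!·β^(m+1), the integral (without the A² prefactor) comes out to 8·π·b^3.
Setting this equal to 1 gives A² = 1/(8·π·b^3).
Substituting b = 3.45 gives A² = 0.0009690, so A = 0.03113.

A ≈ 0.0311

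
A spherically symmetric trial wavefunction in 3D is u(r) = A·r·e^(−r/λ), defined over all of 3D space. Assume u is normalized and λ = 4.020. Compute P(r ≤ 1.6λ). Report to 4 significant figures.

Integrate the radial probability density 4πr²|u|² over r ≤ 1.6λ.
The full normalization integral is A²·[3·π·λ^5] = 1, fixing A².
Let t = r/λ; then A², 4π and the length scale all cancel, so P = ∫_{0}^{1.6} t^4·e^(-2·t) dt ÷ ∫_{0}^{∞} t^4·e^(-2·t) dt.
Using ∫ t^4·e^(-2·t) dt = -(t^4/2 + t^3 + 3·t^2/2 + 3·t/2 + 3/4)·e^(-2·t), the numerator is ≈ 0.164541 and the denominator is 3/4.
This evaluates to P = 0.21939.

P ≈ 0.2194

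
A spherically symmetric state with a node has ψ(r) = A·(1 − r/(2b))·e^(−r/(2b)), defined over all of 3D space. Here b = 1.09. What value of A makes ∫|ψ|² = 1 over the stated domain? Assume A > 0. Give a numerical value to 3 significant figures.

A ≈ 0.175

The normalization condition is ∫|ψ|² 4πr² dr = 1 from 0 to ∞.
The angular integral contributes 4π, leaving ∫₀^∞ r²|ψ|² dr.
Using ∫₀^∞ rⁿ e^(−αr) dr = n!/αⁿ⁺¹, the integral (without the A² prefactor) comes out to 8·π·b^3.
So A² = (8·π·b^3)^(−1).
Plugging in b = 1.09 yields A = 0.1753.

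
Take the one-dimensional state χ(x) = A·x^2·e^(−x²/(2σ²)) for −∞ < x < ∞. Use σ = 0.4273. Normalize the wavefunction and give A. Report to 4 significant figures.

A ≈ 7.267

We need A² ∫|f|² dx = 1, taking the integral from −∞ to ∞.
∫|χ|² dx = A²·(3·√(π)·σ^5/4).
So A² = (3·√(π)·σ^5/4)^(−1).
With σ = 0.4273: A² = 52.808 and A = 7.2669.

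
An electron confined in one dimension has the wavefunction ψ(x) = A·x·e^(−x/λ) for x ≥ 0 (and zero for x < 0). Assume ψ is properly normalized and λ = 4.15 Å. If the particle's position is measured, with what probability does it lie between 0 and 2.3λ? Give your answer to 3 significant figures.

The probability is P = ∫ |ψ|² dx over [0, 2.3λ].
With A² fixed by ∫|ψ|² = 1, i.e. A² = (λ^3/4)^(−1), substitute and integrate.
In terms of u = x/λ (A² and the length scale cancel between numerator and denominator), P = [∫_{0}^{2.3} u^2·e^(-2·u) du] / [∫_{0}^{∞} u^2·e^(-2·u) du].
With ∫ u^2·e^(-2·u) du = -(2·u^2 + 2·u + 1)·e^(-2·u)/4 + C, the region integral is 1/4 - 809·e^(-23/5)/200 and the full one is 1/4.
This works out to P = 0.8374.

P ≈ 0.837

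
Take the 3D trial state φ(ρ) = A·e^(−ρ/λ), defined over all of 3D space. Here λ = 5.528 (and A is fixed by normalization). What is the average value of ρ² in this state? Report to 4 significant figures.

⟨ρ^2⟩ ≈ 91.68

⟨ρ²⟩ = ∫ ρ^2 |φ|² 4πρ² dρ over the full domain.
Since the A² factors cancel between numerator and denominator, ⟨ρ²⟩ = 3·λ^2.
With λ = 5.528, ⟨ρ^2⟩ = 91.676.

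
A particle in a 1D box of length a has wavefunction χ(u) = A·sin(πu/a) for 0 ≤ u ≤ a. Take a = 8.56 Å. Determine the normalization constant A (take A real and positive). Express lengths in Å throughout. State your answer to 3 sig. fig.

A ≈ 0.483 Å^(-1/2)

We need A² ∫|f|² du = 1, taking the integral from 0 to a.
The integral (without the A² prefactor) comes out to a/2.
Hence A² = 1/[a/2].
Substituting a = 8.56 gives A² = 0.2336, so A = 0.4834.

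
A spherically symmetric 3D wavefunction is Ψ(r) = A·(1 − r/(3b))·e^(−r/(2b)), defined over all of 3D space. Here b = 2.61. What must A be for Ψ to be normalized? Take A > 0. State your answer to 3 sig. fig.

Require ∫ |Ψ|² 4πr² dr = 1 over the whole domain.
(Spherical symmetry: dV = 4πr² dr.)
Recall ∫₀^∞ r^m e^(−r/β) dr = m!·β^(m+1), carrying out the integral gives A² · 8·π·b^3/3.
With b = 2.61: A² = 0.006714 and A = 0.08194.

A ≈ 0.0819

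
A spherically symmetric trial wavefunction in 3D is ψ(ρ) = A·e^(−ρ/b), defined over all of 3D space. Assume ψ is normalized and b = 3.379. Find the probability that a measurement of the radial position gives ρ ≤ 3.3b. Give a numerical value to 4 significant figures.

With dV = 4πρ²dρ, the probability is ∫|ψ|² dV over ρ ≤ 3.3b.
A² is fixed by ∫₀^∞ 4πρ²|ψ|² dρ = 1, i.e. A² = (π·b^3)^(−1).
Substituting u = ρ/b, A², 4π and the length scale all cancel in the ratio: P = ∫_{0}^{3.3} u^2·e^(-2·u) du / ∫_{0}^{∞} u^2·e^(-2·u) du.
With ∫ u^2·e^(-2·u) du = -(2·u^2 + 2·u + 1)·e^(-2·u)/4 + C, the region integral is 1/4 - 1469·e^(-33/5)/200 and the full one is 1/4.
Taking the ratio yields P = 0.96003.

P ≈ 0.9600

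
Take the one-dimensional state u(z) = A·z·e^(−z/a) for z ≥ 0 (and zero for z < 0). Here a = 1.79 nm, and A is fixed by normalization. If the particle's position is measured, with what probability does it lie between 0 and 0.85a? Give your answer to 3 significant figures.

P = ∫_{0}^{0.85a} |u(z)|² dz.
With A² fixed by ∫|u|² = 1, i.e. A² = (a^3/4)^(−1), substitute and integrate.
Substituting t = z/a, A² and the length scale cancel in the ratio: P = ∫_{0}^{0.85} t^2·e^(-2·t) dt / ∫_{0}^{∞} t^2·e^(-2·t) dt.
With ∫ t^2·e^(-2·t) dt = -(2·t^2 + 2·t + 1)·e^(-2·t)/4 + C, the region integral is 1/4 - 829·e^(-17/10)/800 and the full one is 1/4.
Taking the ratio, P = 0.2428.

P ≈ 0.243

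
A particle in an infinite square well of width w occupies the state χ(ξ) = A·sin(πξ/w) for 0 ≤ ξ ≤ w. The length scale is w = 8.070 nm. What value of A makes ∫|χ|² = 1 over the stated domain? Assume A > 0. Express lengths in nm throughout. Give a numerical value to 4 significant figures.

Require ∫ |χ|² dξ = 1 over the whole domain.
Using sin²θ = (1 − cos 2θ)/2, ∫|χ|² dξ = A²·(w/2).
Plugging in w = 8.070 yields A = 0.49783.

A ≈ 0.4978 nm^(-1/2)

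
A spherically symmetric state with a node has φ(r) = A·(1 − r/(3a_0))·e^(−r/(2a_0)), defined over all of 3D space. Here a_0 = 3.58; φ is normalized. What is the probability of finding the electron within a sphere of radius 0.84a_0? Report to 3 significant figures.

P ≈ 0.103

With dV = 4πr²dr, the probability is ∫|φ|² dV over r ≤ 0.84a_0.
A² is fixed by ∫₀^∞ 4πr²|φ|² dr = 1, i.e. A² = (8·π·a_0^3/3)^(−1).
Let u = r/a_0; then A², 4π and the length scale all cancel, so P = ∫_{0}^{0.84} u^2·(1 - u/3)^2·e^(-u) du ÷ ∫_{0}^{∞} u^2·(1 - u/3)^2·e^(-u) du.
Using ∫ u^2·(1 - u/3)^2·e^(-u) du = (-u^4 + 2·u^3 - 3·u^2 - 6·u - 6)·e^(-u)/9, the numerator is ≈ 0.068543 and the denominator is 2/3.
This evaluates to P = 0.1028.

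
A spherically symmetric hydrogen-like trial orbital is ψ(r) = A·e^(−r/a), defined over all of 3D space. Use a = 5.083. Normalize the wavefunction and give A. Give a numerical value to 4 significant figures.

Require ∫ |ψ|² 4πr² dr = 1 over the whole domain.
The angular integral contributes 4π, leaving ∫₀^∞ r²|ψ|² dr.
With ψ = A·e^(−r/a), the integral evaluates to A²·[π·a^3].
Substituting a = 5.083 gives A² = 0.0024238, so A = 0.049232.

A ≈ 0.04923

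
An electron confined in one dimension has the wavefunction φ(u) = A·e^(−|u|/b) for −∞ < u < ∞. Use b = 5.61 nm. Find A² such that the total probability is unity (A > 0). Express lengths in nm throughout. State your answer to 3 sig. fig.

Normalization requires ∫|φ|² du = 1, integrated from −∞ to ∞.
∫|φ|² du = A²·(b).
Setting this equal to 1 gives A² = 1/(b).
With b = 5.61: A² = 0.1783 and A = 0.4222.

A^2 ≈ 0.178 nm^(-1)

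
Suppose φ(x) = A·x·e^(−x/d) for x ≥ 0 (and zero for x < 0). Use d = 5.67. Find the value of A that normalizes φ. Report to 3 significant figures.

Require ∫ |φ|² dx = 1 over the whole domain.
With ∫₀^∞ x^2 e^(−αx) dx = 2!/α^3, carrying out the integral gives A² · d^3/4.
Hence A² = 1/[d^3/4].
With d = 5.67: A² = 0.02194 and A = 0.1481.

A ≈ 0.148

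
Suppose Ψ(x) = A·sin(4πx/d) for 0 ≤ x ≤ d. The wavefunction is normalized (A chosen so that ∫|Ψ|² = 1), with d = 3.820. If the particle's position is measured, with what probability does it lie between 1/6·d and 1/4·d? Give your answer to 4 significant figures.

P ≈ 0.04888

The probability is P = ∫ |Ψ|² dx over [1/6·d, 1/4·d].
Since A² = 1/(d/2), this is the region integral divided by the full normalization integral.
Let u = x/d; then A² and the length scale cancel, so P = ∫_{1/6}^{1/4} sin(4·π·u)^2 du ÷ ∫_{0}^{1} sin(4·π·u)^2 du.
An antiderivative of sin(4·π·u)^2 is u/2 - sin(4·π·u)·cos(4·π·u)/(8·π); evaluating from 1/6 to 1/4 gives -√(3)/(32·π) + 1/24, while the full integral is 1/2.
Taking the ratio, P = (-√(3)/16 + π/12)/π.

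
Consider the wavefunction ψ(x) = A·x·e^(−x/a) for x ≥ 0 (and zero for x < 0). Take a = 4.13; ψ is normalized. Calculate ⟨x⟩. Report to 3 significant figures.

⟨x⟩ ≈ 6.20

By definition ⟨x⟩ = ∫ x |ψ(x)|² dx.
Recall ∫₀^∞ x^m e^(−x/β) dx = m!·β^(m+1), since the A² factors cancel between numerator and denominator, ⟨x⟩ = 3·a/2.
With a = 4.13, ⟨x⟩ = 6.195.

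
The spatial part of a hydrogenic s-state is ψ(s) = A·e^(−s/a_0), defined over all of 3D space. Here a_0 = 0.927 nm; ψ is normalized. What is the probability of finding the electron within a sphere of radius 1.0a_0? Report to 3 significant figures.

With dV = 4πs²ds, the probability is ∫|ψ|² dV over s ≤ 1.0a_0.
Normalization gives A² = 1/(π·a_0^3).
In terms of u = s/a_0 (A², 4π and the length scale all cancel between numerator and denominator), P = [∫_{0}^{1.0} u^2·e^(-2·u) du] / [∫_{0}^{∞} u^2·e^(-2·u) du].
Using ∫ u^2·e^(-2·u) du = -(2·u^2 + 2·u + 1)·e^(-2·u)/4, the numerator is 1/4 - 5·e^(-2)/4 and the denominator is 1/4.
Taking the ratio yields P = 0.3233.

P ≈ 0.323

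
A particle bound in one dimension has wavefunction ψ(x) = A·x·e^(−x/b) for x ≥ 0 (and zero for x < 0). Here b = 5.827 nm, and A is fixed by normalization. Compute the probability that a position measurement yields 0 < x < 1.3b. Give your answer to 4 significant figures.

|ψ|² is the probability density, so P = ∫_{0}^{1.3b} |ψ|² dx.
The normalization integral ∫|ψ|²dx over the whole domain equals b^3/4·A², and A² cancels in the ratio.
Substituting u = x/b, A² and the length scale cancel in the ratio: P = ∫_{0}^{1.3} u^2·e^(-2·u) du / ∫_{0}^{∞} u^2·e^(-2·u) du.
Using ∫ u^2·e^(-2·u) du = -(2·u^2 + 2·u + 1)·e^(-2·u)/4, the numerator is 1/4 - 349·e^(-13/5)/200 and the denominator is 1/4.
This works out to P = 0.48157.

P ≈ 0.4816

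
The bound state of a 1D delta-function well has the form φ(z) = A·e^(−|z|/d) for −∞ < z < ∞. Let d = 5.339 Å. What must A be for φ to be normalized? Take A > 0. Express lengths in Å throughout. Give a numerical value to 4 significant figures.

A ≈ 0.4328 Å^(-1/2)

We need A² ∫|f|² dz = 1, taking the integral from −∞ to ∞.
∫|φ|² dz = A²·(d).
Hence A² = 1/[d].
Substituting d = 5.339 gives A² = 0.18730, so A = 0.43278.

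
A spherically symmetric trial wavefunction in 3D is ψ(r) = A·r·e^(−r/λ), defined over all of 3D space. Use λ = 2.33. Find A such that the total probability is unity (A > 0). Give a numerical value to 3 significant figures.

Normalization requires ∫|ψ|² 4πr² dr = 1, integrated from 0 to ∞.
The angular integral contributes 4π, leaving ∫₀^∞ r²|ψ|² dr.
With ∫₀^∞ r^4 e^(−αr) dr = 4!/α^5, carrying out the integral gives A² · 3·π·λ^5.
Setting this equal to 1 gives A² = 1/(3·π·λ^5).
Substituting λ = 2.33 gives A² = 0.001545, so A = 0.03931.

A ≈ 0.0393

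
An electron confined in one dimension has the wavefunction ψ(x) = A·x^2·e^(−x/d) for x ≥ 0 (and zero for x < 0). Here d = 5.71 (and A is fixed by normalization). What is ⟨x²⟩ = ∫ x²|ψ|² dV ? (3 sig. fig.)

⟨x^2⟩ ≈ 245

By definition ⟨x²⟩ = ∫ x^2 |ψ(x)|² dx.
Using ∫₀^∞ xⁿ e^(−αx) dx = n!/αⁿ⁺¹, since the A² factors cancel between numerator and denominator, ⟨x²⟩ = 15·d^2/2.
Putting d = 5.71 gives 244.5.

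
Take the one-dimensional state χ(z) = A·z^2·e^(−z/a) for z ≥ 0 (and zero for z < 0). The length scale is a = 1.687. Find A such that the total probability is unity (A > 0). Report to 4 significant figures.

A ≈ 0.3124

We need A² ∫|f|² dz = 1, taking the integral from 0 to ∞.
With χ = A·z^2·e^(−z/a), the integral evaluates to A²·[3·a^5/4].
So A² = (3·a^5/4)^(−1).
Plugging in a = 1.687 yields A = 0.31238.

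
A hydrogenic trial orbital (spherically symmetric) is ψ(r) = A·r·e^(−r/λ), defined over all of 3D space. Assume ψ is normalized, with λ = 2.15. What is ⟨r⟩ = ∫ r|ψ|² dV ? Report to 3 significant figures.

⟨r⟩ ≈ 5.38

The expectation value is the |ψ|²-weighted average of r: ∫ r|ψ|² 4πr² dr.
The ratio of the moment integral to the normalization integral gives ⟨r⟩ = 5·λ/2.
With λ = 2.15, ⟨r⟩ = 5.375.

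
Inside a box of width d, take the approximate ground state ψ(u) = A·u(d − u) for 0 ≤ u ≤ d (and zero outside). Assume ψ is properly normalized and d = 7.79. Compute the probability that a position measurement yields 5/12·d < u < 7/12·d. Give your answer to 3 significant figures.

The probability is P = ∫ |ψ|² du over [5/12·d, 7/12·d].
The normalization integral ∫|ψ|²du over the whole domain equals d^5/30·A², and A² cancels in the ratio.
In terms of t = u/d (A² and the length scale cancel between numerator and denominator), P = [∫_{5/12}^{7/12} t^2·(1 - t)^2 dt] / [∫_{0}^{1} t^2·(1 - t)^2 dt].
Using ∫ t^2·(1 - t)^2 dt = t^3·(6·t^2 - 15·t + 10)/30, the numerator is ≈ 0.010225 and the denominator is 1/30.
The result is P = 0.3068.

P ≈ 0.307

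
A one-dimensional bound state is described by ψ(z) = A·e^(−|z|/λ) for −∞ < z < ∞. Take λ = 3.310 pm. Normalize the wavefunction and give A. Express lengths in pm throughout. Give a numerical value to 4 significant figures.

A ≈ 0.5496 pm^(-1/2)

Require ∫ |ψ|² dz = 1 over the whole domain.
With ψ = A·e^(−|z|/λ), the integral evaluates to A²·[λ].
So A² = (λ)^(−1).
Substituting λ = 3.310 gives A² = 0.30211, so A = 0.54965.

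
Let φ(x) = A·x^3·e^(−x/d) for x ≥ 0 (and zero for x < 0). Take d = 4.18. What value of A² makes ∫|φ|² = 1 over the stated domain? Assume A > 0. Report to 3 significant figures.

Require ∫ |φ|² dx = 1 over the whole domain.
With ∫₀^∞ x^6 e^(−αx) dx = 6!/α^7, the integral (without the A² prefactor) comes out to 45·d^7/8.
Hence A² = 1/[45·d^7/8].
Substituting d = 4.18 gives A² = 0.000007973, so A = 0.002824.

A^2 ≈ 0.00000797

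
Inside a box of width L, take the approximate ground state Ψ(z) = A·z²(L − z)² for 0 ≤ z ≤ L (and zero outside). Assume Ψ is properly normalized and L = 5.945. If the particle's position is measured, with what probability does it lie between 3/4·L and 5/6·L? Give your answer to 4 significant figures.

P = ∫_{3/4·L}^{5/6·L} |Ψ(z)|² dz.
With A² fixed by ∫|Ψ|² = 1, i.e. A² = (L^9/630)^(−1), substitute and integrate.
Let u = z/L; then A² and the length scale cancel, so P = ∫_{3/4}^{5/6} u^4·(1 - u)^4 du ÷ ∫_{0}^{1} u^4·(1 - u)^4 du.
An antiderivative of u^4·(1 - u)^4 is u^5·(70·u^4 - 315·u^3 + 540·u^2 - 420·u + 126)/630; evaluating from 3/4 to 5/6 gives ≈ 0.0000634559, while the full integral is 1/630.
Taking the ratio, P = 0.039977.

P ≈ 0.03998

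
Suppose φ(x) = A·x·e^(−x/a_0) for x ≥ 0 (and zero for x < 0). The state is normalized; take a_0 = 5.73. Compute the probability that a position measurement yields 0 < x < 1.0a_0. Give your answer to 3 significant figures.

|φ|² is the probability density, so P = ∫_{0}^{1.0a_0} |φ|² dx.
With A² fixed by ∫|φ|² = 1, i.e. A² = (a_0^3/4)^(−1), substitute and integrate.
Substituting u = x/a_0, A² and the length scale cancel in the ratio: P = ∫_{0}^{1.0} u^2·e^(-2·u) du / ∫_{0}^{∞} u^2·e^(-2·u) du.
With ∫ u^2·e^(-2·u) du = -(2·u^2 + 2·u + 1)·e^(-2·u)/4 + C, the region integral is 1/4 - 5·e^(-2)/4 and the full one is 1/4.
This works out to P = 0.3233.

P ≈ 0.323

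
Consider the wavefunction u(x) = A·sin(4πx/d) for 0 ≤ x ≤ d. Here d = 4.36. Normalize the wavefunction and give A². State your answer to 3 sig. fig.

We need A² ∫|f|² dx = 1, taking the integral from 0 to d.
Using sin²θ = (1 − cos 2θ)/2, carrying out the integral gives A² · d/2.
So A² = (d/2)^(−1).
With d = 4.36: A² = 0.4587 and A = 0.6773.

A^2 ≈ 0.459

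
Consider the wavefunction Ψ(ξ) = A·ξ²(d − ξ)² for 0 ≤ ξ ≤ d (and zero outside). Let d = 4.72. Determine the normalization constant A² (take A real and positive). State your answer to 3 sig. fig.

A^2 ≈ 0.000542

Normalization requires ∫|Ψ|² dξ = 1, integrated from 0 to d.
Expanding the polynomial and integrating term by term, ∫|Ψ|² dξ = A²·(d^9/630).
Hence A² = 1/[d^9/630].
With d = 4.72: A² = 0.0005418 and A = 0.02328.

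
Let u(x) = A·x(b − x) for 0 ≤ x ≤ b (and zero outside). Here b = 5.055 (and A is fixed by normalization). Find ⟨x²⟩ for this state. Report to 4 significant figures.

The expectation value is the |u|²-weighted average of x^2: ∫ x^2|u|² dx.
Evaluating both integrals, ⟨x²⟩ = 2·b^2/7.
With b = 5.055, ⟨x^2⟩ = 7.3009.

⟨x^2⟩ ≈ 7.301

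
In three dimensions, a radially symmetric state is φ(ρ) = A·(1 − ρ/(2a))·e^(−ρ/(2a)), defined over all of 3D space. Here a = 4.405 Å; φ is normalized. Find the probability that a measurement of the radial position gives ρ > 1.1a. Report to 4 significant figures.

Integrate the radial probability density 4πρ²|φ|² over ρ > 1.1a.
A² is fixed by ∫₀^∞ 4πρ²|φ|² dρ = 1, i.e. A² = (8·π·a^3)^(−1).
Let u = ρ/a; then A², 4π and the length scale all cancel, so P = ∫_{1.1}^{∞} u^2·(1 - u/2)^2·e^(-u) du ÷ ∫_{0}^{∞} u^2·(1 - u/2)^2·e^(-u) du.
An antiderivative of u^2·(1 - u/2)^2·e^(-u) is -(u^4/4 + u^2 + 2·u + 2)·e^(-u); evaluating from 1.1 to ∞ gives ≈ 1.92267, while the full integral is 2.
Taking the ratio yields P = 0.96134.

P ≈ 0.9613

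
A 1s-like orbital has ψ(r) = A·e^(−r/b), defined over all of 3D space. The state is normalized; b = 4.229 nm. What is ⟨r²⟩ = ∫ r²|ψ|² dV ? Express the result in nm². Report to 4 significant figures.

By definition ⟨r²⟩ = ∫ r^2 |ψ(r)|² 4πr² dr.
Recall ∫₀^∞ r^m e^(−r/β) dr = m!·β^(m+1), the ratio of the moment integral to the normalization integral gives ⟨r²⟩ = 3·b^2.
With b = 4.229, ⟨r^2⟩ = 53.653.

⟨r^2⟩ ≈ 53.65 nm^2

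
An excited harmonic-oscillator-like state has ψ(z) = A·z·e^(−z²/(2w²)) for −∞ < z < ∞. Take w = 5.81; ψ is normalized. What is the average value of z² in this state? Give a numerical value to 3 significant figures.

⟨z²⟩ = ∫ z^2 |ψ|² dz over the full domain.
Evaluating both integrals, ⟨z²⟩ = 3·w^2/2.
Putting w = 5.81 gives 50.63.

⟨z^2⟩ ≈ 50.6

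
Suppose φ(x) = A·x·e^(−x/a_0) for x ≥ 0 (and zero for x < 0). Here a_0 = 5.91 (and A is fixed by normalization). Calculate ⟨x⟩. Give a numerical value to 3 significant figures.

By definition ⟨x⟩ = ∫ x |φ(x)|² dx.
With ∫₀^∞ x^3 e^(−αx) dx = 3!/α^4, the ratio of the moment integral to the normalization integral gives ⟨x⟩ = 3·a_0/2.
Putting a_0 = 5.91 gives 8.865.

⟨x⟩ ≈ 8.87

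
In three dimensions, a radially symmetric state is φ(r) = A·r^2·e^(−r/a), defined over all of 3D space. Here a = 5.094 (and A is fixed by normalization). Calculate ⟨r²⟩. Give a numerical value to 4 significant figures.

⟨r^2⟩ ≈ 363.3

The expectation value is the |φ|²-weighted average of r^2: ∫ r^2|φ|² 4πr² dr.
The ratio of the moment integral to the normalization integral gives ⟨r²⟩ = 14·a^2.
Putting a = 5.094 gives 363.28.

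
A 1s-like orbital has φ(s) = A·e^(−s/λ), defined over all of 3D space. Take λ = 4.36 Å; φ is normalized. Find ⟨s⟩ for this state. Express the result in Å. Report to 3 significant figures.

By definition ⟨s⟩ = ∫ s |φ(s)|² 4πs² ds.
Using ∫₀^∞ sⁿ e^(−αs) ds = n!/αⁿ⁺¹, since the A² factors cancel between numerator and denominator, ⟨s⟩ = 3·λ/2.
With λ = 4.36, ⟨s⟩ = 6.540.

⟨s⟩ ≈ 6.54 Å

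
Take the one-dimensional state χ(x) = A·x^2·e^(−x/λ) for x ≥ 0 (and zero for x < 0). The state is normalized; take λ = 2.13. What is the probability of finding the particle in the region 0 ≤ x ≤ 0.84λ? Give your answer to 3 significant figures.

P = ∫_{0}^{0.84λ} |χ(x)|² dx.
The normalization integral ∫|χ|²dx over the whole domain equals 3·λ^5/4·A², and A² cancels in the ratio.
In terms of u = x/λ (A² and the length scale cancel between numerator and denominator), P = [∫_{0}^{0.84} u^4·e^(-2·u) du] / [∫_{0}^{∞} u^4·e^(-2·u) du].
Using ∫ u^4·e^(-2·u) du = -(u^4/2 + u^3 + 3·u^2/2 + 3·u/2 + 3/4)·e^(-2·u), the numerator is ≈ 0.021270 and the denominator is 3/4.
This works out to P = 0.02836.

P ≈ 0.0284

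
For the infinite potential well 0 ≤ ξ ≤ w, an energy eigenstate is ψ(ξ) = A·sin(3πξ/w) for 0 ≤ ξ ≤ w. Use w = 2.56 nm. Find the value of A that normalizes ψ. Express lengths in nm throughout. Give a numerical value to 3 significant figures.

Normalization requires ∫|ψ|² dξ = 1, integrated from 0 to w.
Carrying out the integral gives A² · w/2.
So A² = (w/2)^(−1).
Substituting w = 2.56 gives A² = 0.7813, so A = 0.8839.

A ≈ 0.884 nm^(-1/2)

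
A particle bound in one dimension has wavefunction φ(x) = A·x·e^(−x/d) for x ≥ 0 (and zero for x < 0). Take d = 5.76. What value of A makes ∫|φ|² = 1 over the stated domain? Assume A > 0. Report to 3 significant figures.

A ≈ 0.145

The normalization condition is ∫|φ|² dx = 1 from 0 to ∞.
The integral (without the A² prefactor) comes out to d^3/4.
Setting this equal to 1 gives A² = 1/(d^3/4).
With d = 5.76: A² = 0.02093 and A = 0.1447.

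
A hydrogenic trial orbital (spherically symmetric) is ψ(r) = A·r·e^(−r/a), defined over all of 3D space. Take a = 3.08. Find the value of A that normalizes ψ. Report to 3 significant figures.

A ≈ 0.0196

We need A² ∫|f|² 4πr² dr = 1, taking the integral from 0 to ∞.
The angular integral contributes 4π, leaving ∫₀^∞ r²|ψ|² dr.
Using ∫₀^∞ rⁿ e^(−αr) dr = n!/αⁿ⁺¹, ∫|ψ|² 4πr² dr = A²·(3·π·a^5).
Hence A² = 1/[3·π·a^5].
Substituting a = 3.08 gives A² = 0.0003828, so A = 0.01957.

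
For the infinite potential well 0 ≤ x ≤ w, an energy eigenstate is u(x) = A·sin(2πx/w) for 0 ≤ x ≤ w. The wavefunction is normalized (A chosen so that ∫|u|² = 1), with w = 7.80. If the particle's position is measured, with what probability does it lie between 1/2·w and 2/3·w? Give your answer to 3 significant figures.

The probability is P = ∫ |u|² dx over [1/2·w, 2/3·w].
The normalization integral ∫|u|²dx over the whole domain equals w/2·A², and A² cancels in the ratio.
Substituting t = x/w, A² and the length scale cancel in the ratio: P = ∫_{1/2}^{2/3} sin(2·π·t)^2 dt / ∫_{0}^{1} sin(2·π·t)^2 dt.
With ∫ sin(2·π·t)^2 dt = t/2 - sin(4·π·t)/(8·π) + C, the region integral is -√(3)/(16·π) + 1/12 and the full one is 1/2.
Evaluating gives P = (-√(3)/8 + π/6)/π.

P ≈ 0.0978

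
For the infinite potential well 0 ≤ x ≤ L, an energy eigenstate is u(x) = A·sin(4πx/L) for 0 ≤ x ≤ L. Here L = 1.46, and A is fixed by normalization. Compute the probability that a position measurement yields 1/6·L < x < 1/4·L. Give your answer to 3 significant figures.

|u|² is the probability density, so P = ∫_{1/6·L}^{1/4·L} |u|² dx.
Since A² = 1/(L/2), this is the region integral divided by the full normalization integral.
Substituting t = x/L, A² and the length scale cancel in the ratio: P = ∫_{1/6}^{1/4} sin(4·π·t)^2 dt / ∫_{0}^{1} sin(4·π·t)^2 dt.
With ∫ sin(4·π·t)^2 dt = t/2 - sin(4·π·t)·cos(4·π·t)/(8·π) + C, the region integral is -√(3)/(32·π) + 1/24 and the full one is 1/2.
The result is P = (-√(3)/16 + π/12)/π.

P ≈ 0.0489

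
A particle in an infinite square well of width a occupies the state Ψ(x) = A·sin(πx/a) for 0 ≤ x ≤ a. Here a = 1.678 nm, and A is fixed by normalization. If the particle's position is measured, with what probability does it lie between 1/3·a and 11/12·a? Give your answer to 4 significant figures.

|Ψ|² is the probability density, so P = ∫_{1/3·a}^{11/12·a} |Ψ|² dx.
Since A² = 1/(a/2), this is the region integral divided by the full normalization integral.
Substituting u = x/a, A² and the length scale cancel in the ratio: P = ∫_{1/3}^{11/12} sin(π·u)^2 du / ∫_{0}^{1} sin(π·u)^2 du.
Using ∫ sin(π·u)^2 du = u/2 - sin(2·π·u)/(4·π), the numerator is 1/(8·π) + √(3)/(8·π) + 7/24 and the denominator is 1/2.
The result is P = (3 + 3·√(3) + 7·π)/(12·π).

P ≈ 0.8007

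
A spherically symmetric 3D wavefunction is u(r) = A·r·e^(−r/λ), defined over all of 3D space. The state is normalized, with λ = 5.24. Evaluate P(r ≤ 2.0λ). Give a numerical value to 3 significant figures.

P ≈ 0.371

P = ∫ |u|² 4πr² dr over r ≤ 2.0λ.
A² is fixed by ∫₀^∞ 4πr²|u|² dr = 1, i.e. A² = (3·π·λ^5)^(−1).
Substituting t = r/λ, A², 4π and the length scale all cancel in the ratio: P = ∫_{0}^{2.0} t^4·e^(-2·t) dt / ∫_{0}^{∞} t^4·e^(-2·t) dt.
Using ∫ t^4·e^(-2·t) dt = -(t^4/2 + t^3 + 3·t^2/2 + 3·t/2 + 3/4)·e^(-2·t), the numerator is 3/4 - 103·e^(-4)/4 and the denominator is 3/4.
This evaluates to P = 0.3712.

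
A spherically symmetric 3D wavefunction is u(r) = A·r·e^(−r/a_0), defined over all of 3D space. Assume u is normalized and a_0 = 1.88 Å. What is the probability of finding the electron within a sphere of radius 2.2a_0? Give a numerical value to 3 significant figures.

P ≈ 0.449

Integrate the radial probability density 4πr²|u|² over r ≤ 2.2a_0.
A² is fixed by ∫₀^∞ 4πr²|u|² dr = 1, i.e. A² = (3·π·a_0^5)^(−1).
Let t = r/a_0; then A², 4π and the length scale all cancel, so P = ∫_{0}^{2.2} t^4·e^(-2·t) dt ÷ ∫_{0}^{∞} t^4·e^(-2·t) dt.
An antiderivative of t^4·e^(-2·t) is -(t^4/2 + t^3 + 3·t^2/2 + 3·t/2 + 3/4)·e^(-2·t); evaluating from 0 to 2.2 gives ≈ 0.33661, while the full integral is 3/4.
Taking the ratio yields P = 0.4488.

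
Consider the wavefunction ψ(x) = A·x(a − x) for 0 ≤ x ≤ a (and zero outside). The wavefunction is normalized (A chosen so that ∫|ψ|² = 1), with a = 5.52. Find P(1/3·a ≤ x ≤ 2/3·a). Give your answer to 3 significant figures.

|ψ|² is the probability density, so P = ∫_{1/3·a}^{2/3·a} |ψ|² dx.
With A² fixed by ∫|ψ|² = 1, i.e. A² = (a^5/30)^(−1), substitute and integrate.
Substituting u = x/a, A² and the length scale cancel in the ratio: P = ∫_{1/3}^{2/3} u^2·(1 - u)^2 du / ∫_{0}^{1} u^2·(1 - u)^2 du.
An antiderivative of u^2·(1 - u)^2 is u^3·(6·u^2 - 15·u + 10)/30; evaluating from 1/3 to 2/3 gives 47/2430, while the full integral is 1/30.
The result is P = 47/81.

P ≈ 0.580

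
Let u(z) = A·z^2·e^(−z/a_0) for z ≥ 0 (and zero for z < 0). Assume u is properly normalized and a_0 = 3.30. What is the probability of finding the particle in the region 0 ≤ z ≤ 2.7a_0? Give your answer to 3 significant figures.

P = ∫_{0}^{2.7a_0} |u(z)|² dz.
Since A² = 1/(3·a_0^5/4), this is the region integral divided by the full normalization integral.
In terms of t = z/a_0 (A² and the length scale cancel between numerator and denominator), P = [∫_{0}^{2.7} t^4·e^(-2·t) dt] / [∫_{0}^{∞} t^4·e^(-2·t) dt].
Using ∫ t^4·e^(-2·t) dt = -(t^4/2 + t^3 + 3·t^2/2 + 3·t/2 + 3/4)·e^(-2·t), the numerator is ≈ 0.47002 and the denominator is 3/4.
The result is P = 0.6267.

P ≈ 0.627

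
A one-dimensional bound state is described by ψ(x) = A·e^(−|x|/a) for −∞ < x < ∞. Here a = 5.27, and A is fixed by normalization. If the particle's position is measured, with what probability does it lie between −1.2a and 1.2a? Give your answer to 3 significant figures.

P ≈ 0.909

|ψ|² is the probability density, so P = ∫_{−1.2a}^{1.2a} |ψ|² dx.
Since A² = 1/(a), this is the region integral divided by the full normalization integral.
By symmetry take twice the x ≥ 0 contribution in numerator and denominator; the 2's cancel. Substituting u = x/a, A² and the length scale cancel in the ratio: P = ∫_{0}^{1.2} e^(-2·u) du / ∫_{0}^{∞} e^(-2·u) du.
An antiderivative of e^(-2·u) is -e^(-2·u)/2; evaluating from 0 to 1.2 gives 1/2 - e^(-12/5)/2, while the full integral is 1/2.
Evaluating gives P = 0.9093.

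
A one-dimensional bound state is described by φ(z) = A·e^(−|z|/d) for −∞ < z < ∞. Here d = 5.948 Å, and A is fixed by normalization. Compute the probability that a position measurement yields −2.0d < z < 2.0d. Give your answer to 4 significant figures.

P = ∫_{−2.0d}^{2.0d} |φ(z)|² dz.
The normalization integral ∫|φ|²dz over the whole domain equals d·A², and A² cancels in the ratio.
By symmetry take twice the z ≥ 0 contribution in numerator and denominator; the 2's cancel. In terms of u = z/d (A² and the length scale cancel between numerator and denominator), P = [∫_{0}^{2.0} e^(-2·u) du] / [∫_{0}^{∞} e^(-2·u) du].
With ∫ e^(-2·u) du = -e^(-2·u)/2 + C, the region integral is 1/2 - e^(-4)/2 and the full one is 1/2.
The result is P = 0.98168.

P ≈ 0.9817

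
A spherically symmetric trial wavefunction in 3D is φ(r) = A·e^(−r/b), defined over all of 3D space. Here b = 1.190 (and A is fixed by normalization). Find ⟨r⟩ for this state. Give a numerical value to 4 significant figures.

⟨r⟩ ≈ 1.785

The expectation value is the |φ|²-weighted average of r: ∫ r|φ|² 4πr² dr.
Using ∫₀^∞ rⁿ e^(−αr) dr = n!/αⁿ⁺¹, evaluating both integrals, ⟨r⟩ = 3·b/2.
With b = 1.190, ⟨r⟩ = 1.7850.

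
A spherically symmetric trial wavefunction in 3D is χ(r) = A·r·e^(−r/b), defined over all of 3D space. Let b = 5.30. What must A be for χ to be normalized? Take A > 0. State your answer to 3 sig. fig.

A ≈ 0.00504

The normalization condition is ∫|χ|² 4πr² dr = 1 from 0 to ∞.
(Spherical symmetry: dV = 4πr² dr.)
With χ = A·r·e^(−r/b), the integral evaluates to A²·[3·π·b^5].
Substituting b = 5.30 gives A² = 0.00002537, so A = 0.005037.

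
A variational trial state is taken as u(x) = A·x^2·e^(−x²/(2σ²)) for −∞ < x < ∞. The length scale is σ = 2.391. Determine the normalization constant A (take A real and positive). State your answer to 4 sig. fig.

Normalization requires ∫|u|² dx = 1, integrated from −∞ to ∞.
Using the Gaussian integral ∫_{−∞}^{∞} e^(−αx²) dx = √(π/α), carrying out the integral gives A² · 3·√(π)·σ^5/4.
Plugging in σ = 2.391 yields A = 0.098114.

A ≈ 0.09811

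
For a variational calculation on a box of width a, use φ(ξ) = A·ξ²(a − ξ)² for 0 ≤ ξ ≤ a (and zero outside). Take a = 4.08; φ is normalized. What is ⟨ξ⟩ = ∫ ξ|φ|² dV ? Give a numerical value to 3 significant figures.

⟨ξ⟩ ≈ 2.04

The expectation value is the |φ|²-weighted average of ξ: ∫ ξ|φ|² dξ.
Expanding the polynomial and integrating term by term, the ratio of the moment integral to the normalization integral gives ⟨ξ⟩ = a/2.
With a = 4.08, ⟨ξ⟩ = 2.040.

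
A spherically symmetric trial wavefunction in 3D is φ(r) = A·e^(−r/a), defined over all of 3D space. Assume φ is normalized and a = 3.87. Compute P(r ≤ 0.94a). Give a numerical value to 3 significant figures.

P ≈ 0.291

With dV = 4πr²dr, the probability is ∫|φ|² dV over r ≤ 0.94a.
A² is fixed by ∫₀^∞ 4πr²|φ|² dr = 1, i.e. A² = (π·a^3)^(−1).
Substituting u = r/a, A², 4π and the length scale all cancel in the ratio: P = ∫_{0}^{0.94} u^2·e^(-2·u) du / ∫_{0}^{∞} u^2·e^(-2·u) du.
An antiderivative of u^2·e^(-2·u) is -(2·u^2 + 2·u + 1)·e^(-2·u)/4; evaluating from 0 to 0.94 gives 1/4 - 5809·e^(-47/25)/5000, while the full integral is 1/4.
Taking the ratio yields P = 0.2909.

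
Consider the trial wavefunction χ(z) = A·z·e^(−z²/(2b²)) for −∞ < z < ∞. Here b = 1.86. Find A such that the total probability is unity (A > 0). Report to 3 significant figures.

Require ∫ |χ|² dz = 1 over the whole domain.
Using the Gaussian integral ∫_{−∞}^{∞} e^(−αz²) dz = √(π/α), with χ = A·z·e^(−z²/(2b²)), the integral evaluates to A²·[√(π)·b^3/2].
With b = 1.86: A² = 0.1754 and A = 0.4188.

A ≈ 0.419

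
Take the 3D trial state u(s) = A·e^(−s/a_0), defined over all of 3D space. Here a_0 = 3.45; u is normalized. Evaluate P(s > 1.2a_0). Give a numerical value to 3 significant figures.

P ≈ 0.570

With dV = 4πs²ds, the probability is ∫|u|² dV over s > 1.2a_0.
The full normalization integral is A²·[π·a_0^3] = 1, fixing A².
Let t = s/a_0; then A², 4π and the length scale all cancel, so P = ∫_{1.2}^{∞} t^2·e^(-2·t) dt ÷ ∫_{0}^{∞} t^2·e^(-2·t) dt.
An antiderivative of t^2·e^(-2·t) is -(2·t^2 + 2·t + 1)·e^(-2·t)/4; evaluating from 1.2 to ∞ gives 157·e^(-12/5)/100, while the full integral is 1/4.
Taking the ratio yields P = 0.5697.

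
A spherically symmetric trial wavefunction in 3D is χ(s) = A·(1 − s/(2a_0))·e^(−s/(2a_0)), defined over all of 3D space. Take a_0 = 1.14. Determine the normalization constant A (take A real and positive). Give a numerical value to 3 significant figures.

Require ∫ |χ|² 4πs² ds = 1 over the whole domain.
In 3D with spherical symmetry the volume element is 4πs² ds.
Recall ∫₀^∞ s^m e^(−s/β) ds = m!·β^(m+1), with χ = A·(1 − s/(2a_0))·e^(−s/(2a_0)), the integral evaluates to A²·[8·π·a_0^3].
With a_0 = 1.14: A² = 0.02686 and A = 0.1639.

A ≈ 0.164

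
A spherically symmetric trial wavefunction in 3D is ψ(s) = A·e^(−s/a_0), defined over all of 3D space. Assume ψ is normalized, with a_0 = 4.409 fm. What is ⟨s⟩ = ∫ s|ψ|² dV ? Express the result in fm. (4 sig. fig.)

⟨s⟩ ≈ 6.614 fm

⟨s⟩ = ∫ s |ψ|² 4πs² ds over the full domain.
Evaluating both integrals, ⟨s⟩ = 3·a_0/2.
Putting a_0 = 4.409 gives 6.6135.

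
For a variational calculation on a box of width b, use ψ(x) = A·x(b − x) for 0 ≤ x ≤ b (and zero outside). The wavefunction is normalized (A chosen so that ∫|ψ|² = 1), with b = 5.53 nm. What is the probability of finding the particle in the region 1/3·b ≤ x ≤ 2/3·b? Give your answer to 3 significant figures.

P ≈ 0.580

P = ∫_{1/3·b}^{2/3·b} |ψ(x)|² dx.
With A² fixed by ∫|ψ|² = 1, i.e. A² = (b^5/30)^(−1), substitute and integrate.
Let u = x/b; then A² and the length scale cancel, so P = ∫_{1/3}^{2/3} u^2·(1 - u)^2 du ÷ ∫_{0}^{1} u^2·(1 - u)^2 du.
Using ∫ u^2·(1 - u)^2 du = u^3·(6·u^2 - 15·u + 10)/30, the numerator is 47/2430 and the denominator is 1/30.
Evaluating gives P = 47/81.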